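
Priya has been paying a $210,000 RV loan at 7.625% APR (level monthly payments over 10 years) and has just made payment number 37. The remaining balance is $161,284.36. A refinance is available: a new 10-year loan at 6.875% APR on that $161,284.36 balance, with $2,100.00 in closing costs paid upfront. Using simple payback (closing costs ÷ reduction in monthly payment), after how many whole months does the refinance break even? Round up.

Current payment = 210,000 × 7.625%/12 / (1 − (1+0.0063542)^−120) = $2,506.46.
Refinanced payment = 161,284.36 × 0.0057292 / (1 − (1+0.0057292)^−120) = $1,862.27.
Monthly savings = $2,506.46 − $1,862.27 = $644.19.
Break-even = $2,100.00 / $644.19 = 3.26 → 4 months.

4 months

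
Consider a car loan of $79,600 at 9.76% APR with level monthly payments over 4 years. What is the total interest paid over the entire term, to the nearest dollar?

$16,866

At 9.76% the monthly rate is 0.0081333, so the payment is 79,600 × 0.0081333 / (1 − 1.0081333^−48) = $2,009.70.
Total paid = 48 × $2,009.70 = $96,465.60; interest = $96,465.60 − $79,600 = $16,865.60.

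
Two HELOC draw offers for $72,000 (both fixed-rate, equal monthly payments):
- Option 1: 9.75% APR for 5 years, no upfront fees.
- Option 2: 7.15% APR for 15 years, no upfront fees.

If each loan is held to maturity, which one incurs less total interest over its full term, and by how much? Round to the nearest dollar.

Option 1: at 9.75% the monthly rate is 0.0081250, so the payment is 72,000 × 0.0081250 / (1 − 1.0081250^−60) = $1,520.95.
Total interest on Option 1 = 60 × $1,520.95 − $72,000 = $19,257.00.
Option 2: monthly rate = 7.15%/12 = 0.0059583; payment = 72,000 × 0.0059583 / (1 − (1+0.0059583)^−180) = $653.21.
Total interest on Option 2 = 180 × $653.21 − $72,000 = $45,577.80.
Option 1 is lower by $26,320.80.

Option 1 by $26,321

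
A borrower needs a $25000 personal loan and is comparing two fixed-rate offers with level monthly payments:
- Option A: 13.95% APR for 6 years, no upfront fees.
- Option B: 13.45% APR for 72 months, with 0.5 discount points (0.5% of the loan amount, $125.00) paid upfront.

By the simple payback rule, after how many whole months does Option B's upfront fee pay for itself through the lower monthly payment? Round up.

19 months

Option A: at 13.95% the monthly rate is 0.0116250, so the payment is 25,000 × 0.0116250 / (1 − 1.0116250^−72) = $514.47.
Option B: monthly rate = 13.45%/12 = 0.0112083; payment = 25,000 × 0.0112083 / (1 − (1+0.0112083)^−72) = $507.81.
Monthly savings = $514.47 − $507.81 = $6.66.
Break-even = $125.00 / $6.66 = 18.77 → 19 months.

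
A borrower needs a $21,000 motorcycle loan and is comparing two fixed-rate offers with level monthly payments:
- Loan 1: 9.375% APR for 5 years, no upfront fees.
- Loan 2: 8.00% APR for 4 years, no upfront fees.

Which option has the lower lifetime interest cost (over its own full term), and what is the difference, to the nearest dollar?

Loan 1: monthly rate = 9.375%/12 = 0.0078125; payment = 21,000 × 0.0078125 / (1 − (1+0.0078125)^−60) = $439.76.
Total interest on Loan 1 = 60 × $439.76 − $21,000 = $5,385.60.
Loan 2: at 8.00% the monthly rate is 0.0066667, so the payment is 21,000 × 0.0066667 / (1 − 1.0066667^−48) = $512.67.
Total interest on Loan 2 = 48 × $512.67 − $21,000 = $3,608.16.
Loan 2 is lower by $1,777.44.

Loan 2 by $1,777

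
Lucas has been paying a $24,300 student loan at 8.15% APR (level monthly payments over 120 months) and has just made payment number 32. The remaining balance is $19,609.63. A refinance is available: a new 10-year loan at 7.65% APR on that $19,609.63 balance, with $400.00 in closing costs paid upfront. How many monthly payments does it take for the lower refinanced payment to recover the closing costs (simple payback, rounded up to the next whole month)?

7 months

Current payment = 24,300 × 8.15%/12 / (1 − (1+0.0067917)^−120) = $296.76.
Refinanced payment = 19,609.63 × 0.0063750 / (1 − (1+0.0063750)^−120) = $234.31.
Monthly savings = $296.76 − $234.31 = $62.45.
Break-even = $400.00 / $62.45 = 6.41 → 7 months.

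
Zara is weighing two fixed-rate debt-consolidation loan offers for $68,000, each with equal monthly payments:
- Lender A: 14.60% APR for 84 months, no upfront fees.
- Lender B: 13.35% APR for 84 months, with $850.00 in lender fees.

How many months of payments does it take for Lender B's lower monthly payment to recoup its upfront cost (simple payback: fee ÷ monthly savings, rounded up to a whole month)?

19 months

Lender A: monthly rate = 14.6%/12 = 0.0121667; payment = 68,000 × 0.0121667 / (1 − (1+0.0121667)^−84) = $1,296.97.
Lender B: monthly rate = 13.35%/12 = 0.0111250; payment = 68,000 × 0.0111250 / (1 − (1+0.0111250)^−84) = $1,250.03.
Monthly savings = $1,296.97 − $1,250.03 = $46.94.
Break-even = $850.00 / $46.94 = 18.11 → 19 months.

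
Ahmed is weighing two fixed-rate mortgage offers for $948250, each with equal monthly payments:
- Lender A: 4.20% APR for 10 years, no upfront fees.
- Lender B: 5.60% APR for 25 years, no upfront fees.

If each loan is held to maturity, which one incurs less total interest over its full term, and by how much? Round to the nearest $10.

Lender A: at 4.20% the monthly rate is 0.0035000, so the payment is 948,250 × 0.0035000 / (1 − 1.0035000^−120) = $9,690.96.
Total interest on Lender A = 120 × $9,690.96 − $948,250 = $214,665.20.
Lender B: at 5.60% the monthly rate is 0.0046667, so the payment is 948,250 × 0.0046667 / (1 − 1.0046667^−300) = $5,879.85.
Total interest on Lender B = 300 × $5,879.85 − $948,250 = $815,705.00.
Lender A is lower by $601,039.80.

Lender A by $601,040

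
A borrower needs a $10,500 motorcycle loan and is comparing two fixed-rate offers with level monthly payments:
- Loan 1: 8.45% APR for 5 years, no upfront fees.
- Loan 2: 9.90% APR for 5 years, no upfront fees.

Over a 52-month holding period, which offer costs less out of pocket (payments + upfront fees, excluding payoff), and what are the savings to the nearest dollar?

Loan 1: monthly rate = 8.45%/12 = 0.0070417; payment = 10,500 × 0.0070417 / (1 − (1+0.0070417)^−60) = $215.17.
Loan 2: at 9.90% the monthly rate is 0.0082500, so the payment is 10,500 × 0.0082500 / (1 − 1.0082500^−60) = $222.58.
Over 52 months: Loan 1 costs 52 × $215.17 = $11,188.84; Loan 2 costs 52 × $222.58 = $11,574.16.
Loan 1 is cheaper by $11,574.16 − $11,188.84 = $385.32.

Loan 1 by $385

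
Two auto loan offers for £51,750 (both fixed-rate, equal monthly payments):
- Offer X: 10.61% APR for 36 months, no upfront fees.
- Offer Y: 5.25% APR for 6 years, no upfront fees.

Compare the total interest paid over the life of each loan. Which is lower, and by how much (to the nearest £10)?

Offer X: at 10.61% the monthly rate is 0.0088417, so the payment is 51,750 × 0.0088417 / (1 − 1.0088417^−36) = £1,684.69.
Total interest on Offer X = 36 × £1,684.69 − £51,750 = £8,898.84.
Offer Y: at 5.25% the monthly rate is 0.0043750, so the payment is 51,750 × 0.0043750 / (1 − 1.0043750^−72) = £839.44.
Total interest on Offer Y = 72 × £839.44 − £51,750 = £8,689.68.
Offer Y is lower by £209.16.

Offer Y by £210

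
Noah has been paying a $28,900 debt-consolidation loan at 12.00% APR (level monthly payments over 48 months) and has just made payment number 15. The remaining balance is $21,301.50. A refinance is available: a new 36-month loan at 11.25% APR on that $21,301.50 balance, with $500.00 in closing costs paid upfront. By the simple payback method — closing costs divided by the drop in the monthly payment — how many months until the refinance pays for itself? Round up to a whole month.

Current payment = 28,900 × 12%/12 / (1 − (1+0.0100000)^−48) = $761.05.
Refinanced payment = 21,301.50 × 0.0093750 / (1 − (1+0.0093750)^−36) = $699.91.
Monthly savings = $761.05 − $699.91 = $61.14.
Break-even = $500.00 / $61.14 = 8.18 → 9 months.

9 months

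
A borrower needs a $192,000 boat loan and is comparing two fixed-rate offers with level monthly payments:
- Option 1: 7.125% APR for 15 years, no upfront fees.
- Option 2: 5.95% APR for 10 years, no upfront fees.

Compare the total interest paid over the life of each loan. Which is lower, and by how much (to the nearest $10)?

Option 2 by $57,840

Option 1: monthly rate = 7.125%/12 = 0.0059375; payment = 192,000 × 0.0059375 / (1 − (1+0.0059375)^−180) = $1,739.20.
Total interest on Option 1 = 180 × $1,739.20 − $192,000 = $121,056.00.
Option 2: at 5.95% the monthly rate is 0.0049583, so the payment is 192,000 × 0.0049583 / (1 − 1.0049583^−120) = $2,126.78.
Total interest on Option 2 = 120 × $2,126.78 − $192,000 = $63,213.60.
Option 2 is lower by $57,842.40.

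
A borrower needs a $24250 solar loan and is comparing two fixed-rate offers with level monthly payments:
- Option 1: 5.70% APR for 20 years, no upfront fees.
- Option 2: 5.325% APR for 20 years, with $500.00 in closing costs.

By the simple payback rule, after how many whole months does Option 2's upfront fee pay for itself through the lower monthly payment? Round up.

Option 1: monthly rate = 5.7%/12 = 0.0047500; payment = 24,250 × 0.0047500 / (1 − (1+0.0047500)^−240) = $169.56.
Option 2: at 5.325% the monthly rate is 0.0044375, so the payment is 24,250 × 0.0044375 / (1 − 1.0044375^−240) = $164.42.
Monthly savings = $169.56 − $164.42 = $5.14.
Break-even = $500.00 / $5.14 = 97.28 → 98 months.

98 months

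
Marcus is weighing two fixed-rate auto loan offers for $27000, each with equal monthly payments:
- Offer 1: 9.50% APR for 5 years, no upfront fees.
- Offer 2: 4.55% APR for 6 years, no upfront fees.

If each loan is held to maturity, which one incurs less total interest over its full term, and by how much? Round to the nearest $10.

Offer 1: at 9.50% the monthly rate is 0.0079167, so the payment is 27,000 × 0.0079167 / (1 − 1.0079167^−60) = $567.05.
Total interest on Offer 1 = 60 × $567.05 − $27,000 = $7,023.00.
Offer 2: at 4.55% the monthly rate is 0.0037917, so the payment is 27,000 × 0.0037917 / (1 − 1.0037917^−72) = $429.22.
Total interest on Offer 2 = 72 × $429.22 − $27,000 = $3,903.84.
Offer 2 is lower by $3,119.16.

Offer 2 by $3,120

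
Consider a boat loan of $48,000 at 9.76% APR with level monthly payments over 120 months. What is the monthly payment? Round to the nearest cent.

$627.96

At 9.76% the monthly rate is 0.0081333, so the payment is 48,000 × 0.0081333 / (1 − 1.0081333^−120) = $627.96.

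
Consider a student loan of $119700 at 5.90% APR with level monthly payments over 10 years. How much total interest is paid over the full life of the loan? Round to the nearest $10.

At 5.90% the monthly rate is 0.0049167, so the payment is 119,700 × 0.0049167 / (1 − 1.0049167^−120) = $1,322.91.
Total paid = 120 × $1,322.91 = $158,749.20; interest = $158,749.20 − $119,700 = $39,049.20.

$39,050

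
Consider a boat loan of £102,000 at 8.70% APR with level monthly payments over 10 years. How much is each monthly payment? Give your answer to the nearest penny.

Monthly rate = 8.7%/12 = 0.0072500; payment = 102,000 × 0.0072500 / (1 − (1+0.0072500)^−120) = £1,275.59.

£1,275.59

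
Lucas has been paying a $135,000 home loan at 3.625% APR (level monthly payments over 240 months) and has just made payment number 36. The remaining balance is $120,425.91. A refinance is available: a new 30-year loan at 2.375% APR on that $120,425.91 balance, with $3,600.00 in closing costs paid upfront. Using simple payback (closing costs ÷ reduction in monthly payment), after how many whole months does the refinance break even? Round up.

Current payment = 135,000 × 3.625%/12 / (1 − (1+0.0030208)^−240) = $791.64.
Refinanced payment = 120,425.91 × 0.0019792 / (1 − (1+0.0019792)^−360) = $468.04.
Monthly savings = $791.64 − $468.04 = $323.60.
Break-even = $3,600.00 / $323.60 = 11.12 → 12 months.

12 months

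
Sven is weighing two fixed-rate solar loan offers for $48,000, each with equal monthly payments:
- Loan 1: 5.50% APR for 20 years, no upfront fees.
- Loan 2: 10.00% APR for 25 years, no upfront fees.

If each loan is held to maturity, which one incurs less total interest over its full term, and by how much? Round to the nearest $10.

Loan 1 by $51,610

Loan 1: monthly rate = 5.5%/12 = 0.0045833; payment = 48,000 × 0.0045833 / (1 − (1+0.0045833)^−240) = $330.19.
Total interest on Loan 1 = 240 × $330.19 − $48,000 = $31,245.60.
Loan 2: at 10.00% the monthly rate is 0.0083333, so the payment is 48,000 × 0.0083333 / (1 − 1.0083333^−300) = $436.18.
Total interest on Loan 2 = 300 × $436.18 − $48,000 = $82,854.00.
Loan 1 is lower by $51,608.40.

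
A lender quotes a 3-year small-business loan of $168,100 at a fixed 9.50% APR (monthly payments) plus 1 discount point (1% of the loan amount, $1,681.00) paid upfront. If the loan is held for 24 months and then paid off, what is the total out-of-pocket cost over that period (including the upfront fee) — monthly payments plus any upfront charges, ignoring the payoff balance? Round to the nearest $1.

Monthly rate = 9.5%/12 = 0.0079167; payment = 168,100 × 0.0079167 / (1 − (1+0.0079167)^−36) = $5,384.74.
Total outlay = 24 × $5,384.74 + $1,681.00 = $130,914.76.

$130,915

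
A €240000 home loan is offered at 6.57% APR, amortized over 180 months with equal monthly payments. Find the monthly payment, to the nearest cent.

€2,099.90

Monthly rate = 6.57%/12 = 0.0054750; payment = 240,000 × 0.0054750 / (1 − (1+0.0054750)^−180) = €2,099.90.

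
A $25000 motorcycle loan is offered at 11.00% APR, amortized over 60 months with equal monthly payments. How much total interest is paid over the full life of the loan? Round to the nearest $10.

At 11.00% the monthly rate is 0.0091667, so the payment is 25,000 × 0.0091667 / (1 − 1.0091667^−60) = $543.56.
Total paid = 60 × $543.56 = $32,613.60; interest = $32,613.60 − $25,000 = $7,613.60.

$7,610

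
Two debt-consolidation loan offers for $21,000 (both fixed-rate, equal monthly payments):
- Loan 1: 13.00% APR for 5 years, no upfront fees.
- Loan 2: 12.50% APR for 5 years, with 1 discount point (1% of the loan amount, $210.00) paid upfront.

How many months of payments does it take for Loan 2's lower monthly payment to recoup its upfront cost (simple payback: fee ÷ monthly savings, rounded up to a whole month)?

40 months

Loan 1: monthly rate = 13%/12 = 0.0108333; payment = 21,000 × 0.0108333 / (1 − (1+0.0108333)^−60) = $477.81.
Loan 2: at 12.50% the monthly rate is 0.0104167, so the payment is 21,000 × 0.0104167 / (1 − 1.0104167^−60) = $472.46.
Monthly savings = $477.81 − $472.46 = $5.35.
Break-even = $210.00 / $5.35 = 39.25 → 40 months.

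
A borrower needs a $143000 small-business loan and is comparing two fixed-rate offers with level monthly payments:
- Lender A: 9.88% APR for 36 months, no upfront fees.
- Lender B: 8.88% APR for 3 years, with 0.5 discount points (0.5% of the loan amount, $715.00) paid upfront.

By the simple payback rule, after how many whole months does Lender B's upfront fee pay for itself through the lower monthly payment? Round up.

Lender A: at 9.88% the monthly rate is 0.0082333, so the payment is 143,000 × 0.0082333 / (1 − 1.0082333^−36) = $4,606.16.
Lender B: at 8.88% the monthly rate is 0.0074000, so the payment is 143,000 × 0.0074000 / (1 − 1.0074000^−36) = $4,539.38.
Monthly savings = $4,606.16 − $4,539.38 = $66.78.
Break-even = $715.00 / $66.78 = 10.71 → 11 months.

11 months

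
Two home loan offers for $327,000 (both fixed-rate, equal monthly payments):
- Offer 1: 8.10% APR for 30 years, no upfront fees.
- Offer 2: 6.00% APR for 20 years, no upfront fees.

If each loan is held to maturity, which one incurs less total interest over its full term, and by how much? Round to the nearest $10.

Offer 2 by $309,750

Offer 1: at 8.10% the monthly rate is 0.0067500, so the payment is 327,000 × 0.0067500 / (1 − 1.0067500^−360) = $2,422.24.
Total interest on Offer 1 = 360 × $2,422.24 − $327,000 = $545,006.40.
Offer 2: monthly rate = 6%/12 = 0.0050000; payment = 327,000 × 0.0050000 / (1 − (1+0.0050000)^−240) = $2,342.73.
Total interest on Offer 2 = 240 × $2,342.73 − $327,000 = $235,255.20.
Offer 2 is lower by $309,751.20.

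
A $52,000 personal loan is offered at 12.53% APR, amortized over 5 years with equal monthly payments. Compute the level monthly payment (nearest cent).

Monthly rate = 12.53%/12 = 0.0104417; payment = 52,000 × 0.0104417 / (1 − (1+0.0104417)^−60) = $1,170.69.

$1,170.69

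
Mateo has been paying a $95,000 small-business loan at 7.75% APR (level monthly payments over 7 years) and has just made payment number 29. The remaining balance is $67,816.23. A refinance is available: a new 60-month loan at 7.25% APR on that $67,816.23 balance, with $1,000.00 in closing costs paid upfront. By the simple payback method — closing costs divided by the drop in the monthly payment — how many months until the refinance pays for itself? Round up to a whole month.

Current payment = 95,000 × 7.75%/12 / (1 − (1+0.0064583)^−84) = $1,468.89.
Refinanced payment = 67,816.23 × 0.0060417 / (1 − (1+0.0060417)^−60) = $1,350.86.
Monthly savings = $1,468.89 − $1,350.86 = $118.03.
Break-even = $1,000.00 / $118.03 = 8.47 → 9 months.

9 months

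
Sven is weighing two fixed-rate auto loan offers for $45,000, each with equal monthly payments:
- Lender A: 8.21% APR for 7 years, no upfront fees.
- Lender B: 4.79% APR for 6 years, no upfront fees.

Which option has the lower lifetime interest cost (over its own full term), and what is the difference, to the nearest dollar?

Lender A: monthly rate = 8.21%/12 = 0.0068417; payment = 45,000 × 0.0068417 / (1 − (1+0.0068417)^−84) = $706.10.
Total interest on Lender A = 84 × $706.10 − $45,000 = $14,312.40.
Lender B: at 4.79% the monthly rate is 0.0039917, so the payment is 45,000 × 0.0039917 / (1 − 1.0039917^−72) = $720.35.
Total interest on Lender B = 72 × $720.35 − $45,000 = $6,865.20.
Lender B is lower by $7,447.20.

Lender B by $7,447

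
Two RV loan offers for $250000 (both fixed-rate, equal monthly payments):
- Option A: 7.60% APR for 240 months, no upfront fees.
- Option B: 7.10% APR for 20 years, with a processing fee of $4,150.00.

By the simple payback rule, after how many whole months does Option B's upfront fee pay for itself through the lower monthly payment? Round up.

Option A: at 7.60% the monthly rate is 0.0063333, so the payment is 250,000 × 0.0063333 / (1 − 1.0063333^−240) = $2,029.30.
Option B: monthly rate = 7.1%/12 = 0.0059167; payment = 250,000 × 0.0059167 / (1 − (1+0.0059167)^−240) = $1,953.28.
Monthly savings = $2,029.30 − $1,953.28 = $76.02.
Break-even = $4,150.00 / $76.02 = 54.59 → 55 months.

55 months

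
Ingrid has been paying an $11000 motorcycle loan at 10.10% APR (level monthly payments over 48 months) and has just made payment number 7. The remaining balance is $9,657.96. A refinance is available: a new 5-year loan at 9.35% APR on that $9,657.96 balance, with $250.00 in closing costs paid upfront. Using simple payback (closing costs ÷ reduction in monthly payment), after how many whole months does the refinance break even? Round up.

4 months

Current payment = 11,000 × 10.1%/12 / (1 − (1+0.0084167)^−48) = $279.52.
Refinanced payment = 9,657.96 × 0.0077917 / (1 − (1+0.0077917)^−60) = $202.13.
Monthly savings = $279.52 − $202.13 = $77.39.
Break-even = $250.00 / $77.39 = 3.23 → 4 months.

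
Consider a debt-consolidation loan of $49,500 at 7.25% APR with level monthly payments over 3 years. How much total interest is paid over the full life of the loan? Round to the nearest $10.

At 7.25% the monthly rate is 0.0060417, so the payment is 49,500 × 0.0060417 / (1 − 1.0060417^−36) = $1,534.08.
Total paid = 36 × $1,534.08 = $55,226.88; interest = $55,226.88 − $49,500 = $5,726.88.

$5,730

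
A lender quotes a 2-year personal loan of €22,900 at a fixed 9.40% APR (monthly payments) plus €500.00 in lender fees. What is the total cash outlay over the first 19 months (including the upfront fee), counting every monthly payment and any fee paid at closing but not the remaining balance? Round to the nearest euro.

Monthly rate = 9.4%/12 = 0.0078333; payment = 22,900 × 0.0078333 / (1 − (1+0.0078333)^−24) = €1,050.39.
Total outlay = 19 × €1,050.39 + €500.00 = €20,457.41.

€20,457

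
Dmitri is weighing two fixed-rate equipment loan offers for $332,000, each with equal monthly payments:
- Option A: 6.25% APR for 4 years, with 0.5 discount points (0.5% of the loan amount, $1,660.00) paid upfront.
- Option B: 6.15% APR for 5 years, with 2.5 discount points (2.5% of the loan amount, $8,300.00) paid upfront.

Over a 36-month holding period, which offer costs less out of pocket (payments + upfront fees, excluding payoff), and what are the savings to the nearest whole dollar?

Option A: monthly rate = 6.25%/12 = 0.0052083; payment = 332,000 × 0.0052083 / (1 − (1+0.0052083)^−48) = $7,835.14.
Option B: monthly rate = 6.15%/12 = 0.0051250; payment = 332,000 × 0.0051250 / (1 − (1+0.0051250)^−60) = $6,441.67.
Over 36 months: Option A costs 36 × $7,835.14 + $1,660.00 = $283,725.04; Option B costs 36 × $6,441.67 + $8,300.00 = $240,200.12.
Option B is cheaper by $283,725.04 − $240,200.12 = $43,524.92.

Option B by $43,525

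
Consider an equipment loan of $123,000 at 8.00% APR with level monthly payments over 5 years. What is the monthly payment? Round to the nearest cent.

$2,494.00

Monthly rate = 8%/12 = 0.0066667; payment = 123,000 × 0.0066667 / (1 − (1+0.0066667)^−60) = $2,494.00.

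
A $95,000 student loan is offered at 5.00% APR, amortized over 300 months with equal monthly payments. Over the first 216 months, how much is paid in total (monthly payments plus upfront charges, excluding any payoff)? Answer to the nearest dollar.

$119,958

At 5.00% the monthly rate is 0.0041667, so the payment is 95,000 × 0.0041667 / (1 − 1.0041667^−300) = $555.36.
Total outlay = 216 × $555.36 = $119,957.76.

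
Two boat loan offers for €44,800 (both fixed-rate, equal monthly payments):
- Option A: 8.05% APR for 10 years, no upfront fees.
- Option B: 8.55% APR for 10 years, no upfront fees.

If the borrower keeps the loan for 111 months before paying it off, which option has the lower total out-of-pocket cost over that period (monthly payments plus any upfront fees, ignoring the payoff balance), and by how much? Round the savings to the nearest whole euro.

Option A by €1,323

Option A: monthly rate = 8.05%/12 = 0.0067083; payment = 44,800 × 0.0067083 / (1 − (1+0.0067083)^−120) = €544.73.
Option B: at 8.55% the monthly rate is 0.0071250, so the payment is 44,800 × 0.0071250 / (1 − 1.0071250^−120) = €556.65.
Over 111 months: Option A costs 111 × €544.73 = €60,465.03; Option B costs 111 × €556.65 = €61,788.15.
Option A is cheaper by €61,788.15 − €60,465.03 = €1,323.12.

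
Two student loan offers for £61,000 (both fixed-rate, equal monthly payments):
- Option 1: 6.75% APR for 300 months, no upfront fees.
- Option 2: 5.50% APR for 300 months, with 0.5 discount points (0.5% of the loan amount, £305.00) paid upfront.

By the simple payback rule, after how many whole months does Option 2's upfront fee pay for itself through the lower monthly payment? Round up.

7 months

Option 1: monthly rate = 6.75%/12 = 0.0056250; payment = 61,000 × 0.0056250 / (1 − (1+0.0056250)^−300) = £421.46.
Option 2: at 5.50% the monthly rate is 0.0045833, so the payment is 61,000 × 0.0045833 / (1 − 1.0045833^−300) = £374.59.
Monthly savings = £421.46 − £374.59 = £46.87.
Break-even = £305.00 / £46.87 = 6.51 → 7 months.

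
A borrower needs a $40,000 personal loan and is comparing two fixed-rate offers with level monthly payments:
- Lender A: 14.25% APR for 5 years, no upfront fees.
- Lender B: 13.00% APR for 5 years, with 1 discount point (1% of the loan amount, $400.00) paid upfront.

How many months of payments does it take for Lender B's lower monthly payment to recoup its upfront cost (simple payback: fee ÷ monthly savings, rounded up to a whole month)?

Lender A: monthly rate = 14.25%/12 = 0.0118750; payment = 40,000 × 0.0118750 / (1 − (1+0.0118750)^−60) = $935.92.
Lender B: monthly rate = 13%/12 = 0.0108333; payment = 40,000 × 0.0108333 / (1 − (1+0.0108333)^−60) = $910.12.
Monthly savings = $935.92 − $910.12 = $25.80.
Break-even = $400.00 / $25.80 = 15.50 → 16 months.

16 months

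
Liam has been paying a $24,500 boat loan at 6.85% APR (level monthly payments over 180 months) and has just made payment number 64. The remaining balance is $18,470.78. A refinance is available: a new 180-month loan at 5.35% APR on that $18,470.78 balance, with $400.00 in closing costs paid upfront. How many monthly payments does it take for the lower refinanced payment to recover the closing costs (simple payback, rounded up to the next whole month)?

6 months

Current payment = 24,500 × 6.85%/12 / (1 − (1+0.0057083)^−180) = $218.16.
Refinanced payment = 18,470.78 × 0.0044583 / (1 − (1+0.0044583)^−180) = $149.46.
Monthly savings = $218.16 − $149.46 = $68.70.
Break-even = $400.00 / $68.70 = 5.82 → 6 months.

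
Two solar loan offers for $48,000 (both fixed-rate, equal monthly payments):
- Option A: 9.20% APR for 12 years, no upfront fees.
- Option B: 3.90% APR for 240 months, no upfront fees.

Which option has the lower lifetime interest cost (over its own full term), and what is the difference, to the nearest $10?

Option A: monthly rate = 9.2%/12 = 0.0076667; payment = 48,000 × 0.0076667 / (1 − (1+0.0076667)^−144) = $551.68.
Total interest on Option A = 144 × $551.68 − $48,000 = $31,441.92.
Option B: at 3.90% the monthly rate is 0.0032500, so the payment is 48,000 × 0.0032500 / (1 − 1.0032500^−240) = $288.35.
Total interest on Option B = 240 × $288.35 − $48,000 = $21,204.00.
Option B is lower by $10,237.92.

Option B by $10,240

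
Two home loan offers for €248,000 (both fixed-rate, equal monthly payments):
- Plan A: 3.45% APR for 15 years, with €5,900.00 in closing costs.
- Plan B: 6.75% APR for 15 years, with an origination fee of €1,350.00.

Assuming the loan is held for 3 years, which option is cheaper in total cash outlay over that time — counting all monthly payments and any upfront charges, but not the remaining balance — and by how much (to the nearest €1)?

Plan A: at 3.45% the monthly rate is 0.0028750, so the payment is 248,000 × 0.0028750 / (1 − 1.0028750^−180) = €1,766.83.
Plan B: at 6.75% the monthly rate is 0.0056250, so the payment is 248,000 × 0.0056250 / (1 − 1.0056250^−180) = €2,194.58.
Over 36 months: Plan A costs 36 × €1,766.83 + €5,900.00 = €69,505.88; Plan B costs 36 × €2,194.58 + €1,350.00 = €80,354.88.
Plan A is cheaper by €80,354.88 − €69,505.88 = €10,849.00.

Plan A by €10,849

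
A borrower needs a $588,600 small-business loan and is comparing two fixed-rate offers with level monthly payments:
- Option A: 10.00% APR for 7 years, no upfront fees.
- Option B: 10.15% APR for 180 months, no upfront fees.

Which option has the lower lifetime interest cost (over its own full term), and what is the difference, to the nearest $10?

Option A: at 10.00% the monthly rate is 0.0083333, so the payment is 588,600 × 0.0083333 / (1 − 1.0083333^−84) = $9,771.46.
Total interest on Option A = 84 × $9,771.46 − $588,600 = $232,202.64.
Option B: at 10.15% the monthly rate is 0.0084583, so the payment is 588,600 × 0.0084583 / (1 − 1.0084583^−180) = $6,379.25.
Total interest on Option B = 180 × $6,379.25 − $588,600 = $559,665.00.
Option A is lower by $327,462.36.

Option A by $327,460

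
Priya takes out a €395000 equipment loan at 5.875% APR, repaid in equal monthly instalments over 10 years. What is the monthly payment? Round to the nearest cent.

At 5.875% the monthly rate is 0.0048958, so the payment is 395,000 × 0.0048958 / (1 − 1.0048958^−120) = €4,360.56.

€4,360.56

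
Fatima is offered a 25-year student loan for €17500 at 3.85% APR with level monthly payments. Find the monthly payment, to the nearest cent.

At 3.85% the monthly rate is 0.0032083, so the payment is 17,500 × 0.0032083 / (1 − 1.0032083^−300) = €90.93.

€90.93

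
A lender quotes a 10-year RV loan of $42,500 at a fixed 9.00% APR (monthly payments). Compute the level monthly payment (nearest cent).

Monthly rate = 9%/12 = 0.0075000; payment = 42,500 × 0.0075000 / (1 − (1+0.0075000)^−120) = $538.37.

$538.37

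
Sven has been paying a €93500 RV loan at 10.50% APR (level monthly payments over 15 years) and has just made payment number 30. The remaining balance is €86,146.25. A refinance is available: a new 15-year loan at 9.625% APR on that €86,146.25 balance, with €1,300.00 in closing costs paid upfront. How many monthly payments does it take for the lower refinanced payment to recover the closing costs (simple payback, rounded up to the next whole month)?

11 months

Current payment = 93,500 × 10.5%/12 / (1 − (1+0.0087500)^−180) = €1,033.55.
Refinanced payment = 86,146.25 × 0.0080208 / (1 − (1+0.0080208)^−180) = €906.07.
Monthly savings = €1,033.55 − €906.07 = €127.48.
Break-even = €1,300.00 / €127.48 = 10.20 → 11 months.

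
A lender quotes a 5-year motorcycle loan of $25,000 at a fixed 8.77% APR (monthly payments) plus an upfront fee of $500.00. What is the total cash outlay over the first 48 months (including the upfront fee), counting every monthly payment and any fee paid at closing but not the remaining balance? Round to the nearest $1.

Monthly rate = 8.77%/12 = 0.0073083; payment = 25,000 × 0.0073083 / (1 − (1+0.0073083)^−60) = $516.17.
Total outlay = 48 × $516.17 + $500.00 = $25,276.16.

$25,276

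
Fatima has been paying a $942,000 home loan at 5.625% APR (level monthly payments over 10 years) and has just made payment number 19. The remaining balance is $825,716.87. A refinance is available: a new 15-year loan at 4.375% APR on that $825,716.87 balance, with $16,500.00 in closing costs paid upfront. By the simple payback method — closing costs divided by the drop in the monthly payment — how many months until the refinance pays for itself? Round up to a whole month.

Current payment = 942,000 × 5.625%/12 / (1 − (1+0.0046875)^−120) = $10,281.62.
Refinanced payment = 825,716.87 × 0.0036458 / (1 − (1+0.0036458)^−180) = $6,264.06.
Monthly savings = $10,281.62 − $6,264.06 = $4,017.56.
Break-even = $16,500.00 / $4,017.56 = 4.11 → 5 months.

5 months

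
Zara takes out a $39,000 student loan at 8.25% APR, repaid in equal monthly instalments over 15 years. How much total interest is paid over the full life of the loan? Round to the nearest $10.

At 8.25% the monthly rate is 0.0068750, so the payment is 39,000 × 0.0068750 / (1 − 1.0068750^−180) = $378.35.
Total paid = 180 × $378.35 = $68,103.00; interest = $68,103.00 − $39,000 = $29,103.00.

$29,100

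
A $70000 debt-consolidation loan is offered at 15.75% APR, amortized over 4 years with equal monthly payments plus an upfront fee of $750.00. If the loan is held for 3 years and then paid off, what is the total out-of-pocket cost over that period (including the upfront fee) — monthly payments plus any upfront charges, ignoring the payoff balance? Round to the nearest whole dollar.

$71,845

Monthly rate = 15.75%/12 = 0.0131250; payment = 70,000 × 0.0131250 / (1 − (1+0.0131250)^−48) = $1,974.87.
Total outlay = 36 × $1,974.87 + $750.00 = $71,845.32.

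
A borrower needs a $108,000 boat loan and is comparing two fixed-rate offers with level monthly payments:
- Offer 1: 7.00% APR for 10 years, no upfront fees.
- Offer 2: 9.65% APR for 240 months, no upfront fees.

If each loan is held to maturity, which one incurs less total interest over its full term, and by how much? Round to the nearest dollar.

Offer 1 by $93,676

Offer 1: monthly rate = 7%/12 = 0.0058333; payment = 108,000 × 0.0058333 / (1 − (1+0.0058333)^−120) = $1,253.97.
Total interest on Offer 1 = 120 × $1,253.97 − $108,000 = $42,476.40.
Offer 2: at 9.65% the monthly rate is 0.0080417, so the payment is 108,000 × 0.0080417 / (1 − 1.0080417^−240) = $1,017.30.
Total interest on Offer 2 = 240 × $1,017.30 − $108,000 = $136,152.00.
Offer 1 is lower by $93,675.60.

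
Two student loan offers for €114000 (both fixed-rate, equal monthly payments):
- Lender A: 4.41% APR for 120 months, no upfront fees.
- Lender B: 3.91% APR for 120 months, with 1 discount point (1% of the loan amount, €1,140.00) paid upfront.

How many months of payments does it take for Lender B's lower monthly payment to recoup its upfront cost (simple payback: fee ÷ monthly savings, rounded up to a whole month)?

Lender A: monthly rate = 4.41%/12 = 0.0036750; payment = 114,000 × 0.0036750 / (1 − (1+0.0036750)^−120) = €1,176.54.
Lender B: at 3.91% the monthly rate is 0.0032583, so the payment is 114,000 × 0.0032583 / (1 − 1.0032583^−120) = €1,149.32.
Monthly savings = €1,176.54 − €1,149.32 = €27.22.
Break-even = €1,140.00 / €27.22 = 41.88 → 42 months.

42 months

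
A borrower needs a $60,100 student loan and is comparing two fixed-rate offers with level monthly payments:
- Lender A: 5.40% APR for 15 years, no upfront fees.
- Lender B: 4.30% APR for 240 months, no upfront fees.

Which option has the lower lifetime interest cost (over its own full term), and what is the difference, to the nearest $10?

Lender A by $1,880

Lender A: monthly rate = 5.4%/12 = 0.0045000; payment = 60,100 × 0.0045000 / (1 − (1+0.0045000)^−180) = $487.88.
Total interest on Lender A = 180 × $487.88 − $60,100 = $27,718.40.
Lender B: at 4.30% the monthly rate is 0.0035833, so the payment is 60,100 × 0.0035833 / (1 − 1.0035833^−240) = $373.76.
Total interest on Lender B = 240 × $373.76 − $60,100 = $29,602.40.
Lender A is lower by $1,884.00.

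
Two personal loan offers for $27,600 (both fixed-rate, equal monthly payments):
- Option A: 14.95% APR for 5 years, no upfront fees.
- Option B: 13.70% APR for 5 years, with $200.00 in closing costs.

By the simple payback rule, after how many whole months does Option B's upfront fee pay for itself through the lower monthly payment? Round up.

12 months

Option A: at 14.95% the monthly rate is 0.0124583, so the payment is 27,600 × 0.0124583 / (1 − 1.0124583^−60) = $655.88.
Option B: monthly rate = 13.7%/12 = 0.0114167; payment = 27,600 × 0.0114167 / (1 − (1+0.0114167)^−60) = $637.92.
Monthly savings = $655.88 − $637.92 = $17.96.
Break-even = $200.00 / $17.96 = 11.14 → 12 months.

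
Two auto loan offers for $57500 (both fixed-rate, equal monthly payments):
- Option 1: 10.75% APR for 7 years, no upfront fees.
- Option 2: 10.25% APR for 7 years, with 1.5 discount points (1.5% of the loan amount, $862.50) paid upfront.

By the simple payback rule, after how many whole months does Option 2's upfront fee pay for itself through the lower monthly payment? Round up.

Option 1: monthly rate = 10.75%/12 = 0.0089583; payment = 57,500 × 0.0089583 / (1 − (1+0.0089583)^−84) = $977.00.
Option 2: at 10.25% the monthly rate is 0.0085417, so the payment is 57,500 × 0.0085417 / (1 − 1.0085417^−84) = $962.01.
Monthly savings = $977.00 − $962.01 = $14.99.
Break-even = $862.50 / $14.99 = 57.54 → 58 months.

58 months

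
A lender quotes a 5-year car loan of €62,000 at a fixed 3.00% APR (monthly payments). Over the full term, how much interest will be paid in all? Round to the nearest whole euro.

€4,844

At 3.00% the monthly rate is 0.0025000, so the payment is 62,000 × 0.0025000 / (1 − 1.0025000^−60) = €1,114.06.
Total paid = 60 × €1,114.06 = €66,843.60; interest = €66,843.60 − €62,000 = €4,843.60.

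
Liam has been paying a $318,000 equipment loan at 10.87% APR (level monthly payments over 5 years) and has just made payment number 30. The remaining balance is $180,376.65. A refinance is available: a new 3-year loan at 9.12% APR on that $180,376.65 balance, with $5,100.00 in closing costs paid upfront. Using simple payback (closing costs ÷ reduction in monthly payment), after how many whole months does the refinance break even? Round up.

5 months

Current payment = 318,000 × 10.87%/12 / (1 − (1+0.0090583)^−60) = $6,893.49.
Refinanced payment = 180,376.65 × 0.0076000 / (1 − (1+0.0076000)^−36) = $5,746.01.
Monthly savings = $6,893.49 − $5,746.01 = $1,147.48.
Break-even = $5,100.00 / $1,147.48 = 4.44 → 5 months.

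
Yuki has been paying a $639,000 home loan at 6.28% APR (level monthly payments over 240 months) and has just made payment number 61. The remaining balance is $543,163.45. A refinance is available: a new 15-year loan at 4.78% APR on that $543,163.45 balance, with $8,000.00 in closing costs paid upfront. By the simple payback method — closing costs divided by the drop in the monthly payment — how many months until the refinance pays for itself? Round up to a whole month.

18 months

Current payment = 639,000 × 6.28%/12 / (1 − (1+0.0052333)^−240) = $4,681.81.
Refinanced payment = 543,163.45 × 0.0039833 / (1 − (1+0.0039833)^−180) = $4,233.31.
Monthly savings = $4,681.81 − $4,233.31 = $448.50.
Break-even = $8,000.00 / $448.50 = 17.84 → 18 months.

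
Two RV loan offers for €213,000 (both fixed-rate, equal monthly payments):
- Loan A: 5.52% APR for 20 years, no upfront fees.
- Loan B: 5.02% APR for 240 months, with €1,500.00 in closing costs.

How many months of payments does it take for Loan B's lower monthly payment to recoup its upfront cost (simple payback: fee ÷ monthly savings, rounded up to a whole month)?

26 months

Loan A: at 5.52% the monthly rate is 0.0046000, so the payment is 213,000 × 0.0046000 / (1 − 1.0046000^−240) = €1,467.61.
Loan B: monthly rate = 5.02%/12 = 0.0041833; payment = 213,000 × 0.0041833 / (1 − (1+0.0041833)^−240) = €1,408.06.
Monthly savings = €1,467.61 − €1,408.06 = €59.55.
Break-even = €1,500.00 / €59.55 = 25.19 → 26 months.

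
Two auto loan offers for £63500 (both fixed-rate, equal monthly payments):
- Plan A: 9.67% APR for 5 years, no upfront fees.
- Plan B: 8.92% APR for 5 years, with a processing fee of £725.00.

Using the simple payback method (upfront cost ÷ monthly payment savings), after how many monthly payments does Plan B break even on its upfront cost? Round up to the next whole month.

Plan A: monthly rate = 9.67%/12 = 0.0080583; payment = 63,500 × 0.0080583 / (1 − (1+0.0080583)^−60) = £1,338.90.
Plan B: at 8.92% the monthly rate is 0.0074333, so the payment is 63,500 × 0.0074333 / (1 − 1.0074333^−60) = £1,315.69.
Monthly savings = £1,338.90 − £1,315.69 = £23.21.
Break-even = £725.00 / £23.21 = 31.24 → 32 months.

32 months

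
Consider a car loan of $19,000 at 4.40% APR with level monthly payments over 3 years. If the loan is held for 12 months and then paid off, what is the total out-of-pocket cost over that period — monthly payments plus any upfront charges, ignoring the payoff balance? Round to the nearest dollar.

Monthly rate = 4.4%/12 = 0.0036667; payment = 19,000 × 0.0036667 / (1 − (1+0.0036667)^−36) = $564.34.
Total outlay = 12 × $564.34 = $6,772.08.

$6,772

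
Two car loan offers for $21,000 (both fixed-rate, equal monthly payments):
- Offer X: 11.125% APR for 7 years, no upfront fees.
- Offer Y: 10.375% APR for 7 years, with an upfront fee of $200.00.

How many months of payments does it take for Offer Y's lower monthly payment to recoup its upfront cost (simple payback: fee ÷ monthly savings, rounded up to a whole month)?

Offer X: at 11.125% the monthly rate is 0.0092708, so the payment is 21,000 × 0.0092708 / (1 − 1.0092708^−84) = $360.95.
Offer Y: at 10.375% the monthly rate is 0.0086458, so the payment is 21,000 × 0.0086458 / (1 − 1.0086458^−84) = $352.71.
Monthly savings = $360.95 − $352.71 = $8.24.
Break-even = $200.00 / $8.24 = 24.27 → 25 months.

25 months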